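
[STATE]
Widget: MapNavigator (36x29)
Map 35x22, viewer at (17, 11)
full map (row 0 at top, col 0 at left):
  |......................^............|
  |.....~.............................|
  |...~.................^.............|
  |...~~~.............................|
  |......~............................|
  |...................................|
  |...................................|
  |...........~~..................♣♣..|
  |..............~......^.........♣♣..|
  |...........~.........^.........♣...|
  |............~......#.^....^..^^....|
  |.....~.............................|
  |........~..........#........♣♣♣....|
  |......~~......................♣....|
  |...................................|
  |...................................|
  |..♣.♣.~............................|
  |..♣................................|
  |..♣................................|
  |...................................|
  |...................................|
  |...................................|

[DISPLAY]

                                    
                                    
                                    
 ......................^............
 .....~.............................
 ...~.................^.............
 ...~~~.............................
 ......~............................
 ...................................
 ...................................
 ...........~~..................♣♣..
 ..............~......^.........♣♣..
 ...........~.........^.........♣...
 ............~......#.^....^..^^....
 .....~...........@.................
 ........~..........#........♣♣♣....
 ......~~......................♣....
 ...................................
 ...................................
 ..♣.♣.~............................
 ..♣................................
 ..♣................................
 ...................................
 ...................................
 ...................................
                                    
                                    
                                    
                                    


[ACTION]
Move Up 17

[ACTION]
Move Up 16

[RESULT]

                                    
                                    
                                    
                                    
                                    
                                    
                                    
                                    
                                    
                                    
                                    
                                    
                                    
                                    
 .................@....^............
 .....~.............................
 ...~.................^.............
 ...~~~.............................
 ......~............................
 ...................................
 ...................................
 ...........~~..................♣♣..
 ..............~......^.........♣♣..
 ...........~.........^.........♣...
 ............~......#.^....^..^^....
 .....~.............................
 ........~..........#........♣♣♣....
 ......~~......................♣....
 ...................................


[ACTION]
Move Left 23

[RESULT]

                                    
                                    
                                    
                                    
                                    
                                    
                                    
                                    
                                    
                                    
                                    
                                    
                                    
                                    
                  @.................
                  .....~............
                  ...~..............
                  ...~~~............
                  ......~...........
                  ..................
                  ..................
                  ...........~~.....
                  ..............~...
                  ...........~......
                  ............~.....
                  .....~............
                  ........~.........
                  ......~~..........
                  ..................


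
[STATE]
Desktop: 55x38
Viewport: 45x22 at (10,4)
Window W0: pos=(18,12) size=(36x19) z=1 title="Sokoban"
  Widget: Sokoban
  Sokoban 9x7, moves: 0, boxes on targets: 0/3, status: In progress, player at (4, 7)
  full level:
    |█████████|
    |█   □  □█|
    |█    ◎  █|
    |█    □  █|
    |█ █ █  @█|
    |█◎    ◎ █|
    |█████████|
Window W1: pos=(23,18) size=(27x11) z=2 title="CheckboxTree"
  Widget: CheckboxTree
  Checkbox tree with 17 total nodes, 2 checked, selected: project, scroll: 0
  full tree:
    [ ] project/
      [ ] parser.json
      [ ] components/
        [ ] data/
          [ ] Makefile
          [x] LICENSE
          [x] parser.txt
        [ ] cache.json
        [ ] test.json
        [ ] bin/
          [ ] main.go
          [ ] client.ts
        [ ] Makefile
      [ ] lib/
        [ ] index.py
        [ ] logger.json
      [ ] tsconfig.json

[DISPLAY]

                                             
                                             
                                             
                                             
                                             
                                             
                                             
                                             
        ┏━━━━━━━━━━━━━━━━━━━━━━━━━━━━━━━━━━┓ 
        ┃ Sokoban                          ┃ 
        ┠──────────────────────────────────┨ 
        ┃█████████                         ┃ 
        ┃█   □  □█                         ┃ 
        ┃█    ◎  █                         ┃ 
        ┃█   ┏━━━━━━━━━━━━━━━━━━━━━━━━━┓   ┃ 
        ┃█ █ ┃ CheckboxTree            ┃   ┃ 
        ┃█◎  ┠─────────────────────────┨   ┃ 
        ┃████┃>[-] project/            ┃   ┃ 
        ┃Move┃   [ ] parser.json       ┃   ┃ 
        ┃    ┃   [-] components/       ┃   ┃ 
        ┃    ┃     [-] data/           ┃   ┃ 
        ┃    ┃       [ ] Makefile      ┃   ┃ 


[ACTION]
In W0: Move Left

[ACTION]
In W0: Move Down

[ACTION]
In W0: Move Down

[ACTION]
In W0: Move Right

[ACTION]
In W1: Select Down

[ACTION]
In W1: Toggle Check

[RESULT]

                                             
                                             
                                             
                                             
                                             
                                             
                                             
                                             
        ┏━━━━━━━━━━━━━━━━━━━━━━━━━━━━━━━━━━┓ 
        ┃ Sokoban                          ┃ 
        ┠──────────────────────────────────┨ 
        ┃█████████                         ┃ 
        ┃█   □  □█                         ┃ 
        ┃█    ◎  █                         ┃ 
        ┃█   ┏━━━━━━━━━━━━━━━━━━━━━━━━━┓   ┃ 
        ┃█ █ ┃ CheckboxTree            ┃   ┃ 
        ┃█◎  ┠─────────────────────────┨   ┃ 
        ┃████┃ [-] project/            ┃   ┃ 
        ┃Move┃>  [x] parser.json       ┃   ┃ 
        ┃    ┃   [-] components/       ┃   ┃ 
        ┃    ┃     [-] data/           ┃   ┃ 
        ┃    ┃       [ ] Makefile      ┃   ┃ 


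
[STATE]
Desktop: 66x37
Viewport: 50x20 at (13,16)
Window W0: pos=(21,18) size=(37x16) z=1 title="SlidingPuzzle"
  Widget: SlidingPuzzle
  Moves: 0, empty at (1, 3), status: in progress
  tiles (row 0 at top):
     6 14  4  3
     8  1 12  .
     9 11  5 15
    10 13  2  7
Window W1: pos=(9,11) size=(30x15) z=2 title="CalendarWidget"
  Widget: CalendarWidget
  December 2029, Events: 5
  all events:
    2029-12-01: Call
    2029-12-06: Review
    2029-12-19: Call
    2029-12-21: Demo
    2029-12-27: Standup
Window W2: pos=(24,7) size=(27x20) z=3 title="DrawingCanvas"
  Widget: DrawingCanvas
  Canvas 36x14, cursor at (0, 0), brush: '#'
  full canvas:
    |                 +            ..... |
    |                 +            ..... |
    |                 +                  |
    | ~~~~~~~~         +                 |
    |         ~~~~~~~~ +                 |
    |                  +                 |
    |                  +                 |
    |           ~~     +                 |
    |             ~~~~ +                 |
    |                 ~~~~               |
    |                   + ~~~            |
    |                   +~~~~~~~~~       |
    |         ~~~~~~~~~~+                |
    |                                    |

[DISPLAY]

           ┃                  +      ┃            
 4  5  6*  ┃           ~~     +      ┃            
11 12 13 14┃             ~~~~ +      ┃━━━━━━┓     
18 19* 20 2┃                 ~~~~    ┃      ┃     
25 26 27* 2┃                   + ~~~ ┃──────┨     
           ┃                   +~~~~~┃      ┃     
           ┃         ~~~~~~~~~~+     ┃      ┃     
           ┃                         ┃      ┃     
           ┃                         ┃      ┃     
━━━━━━━━━━━┃                         ┃      ┃     
        ┃│ ┗━━━━━━━━━━━━━━━━━━━━━━━━━┛      ┃     
        ┃├────┼────┼────┼────┤              ┃     
        ┃│ 10 │ 13 │  2 │  7 │              ┃     
        ┃└────┴────┴────┴────┘              ┃     
        ┃Moves: 0                           ┃     
        ┃                                   ┃     
        ┃                                   ┃     
        ┗━━━━━━━━━━━━━━━━━━━━━━━━━━━━━━━━━━━┛     
                                                  
                                                  


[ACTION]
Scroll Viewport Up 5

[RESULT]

━━━━━━━━━━━┃                 +       ┃            
lendarWidge┃                 +       ┃            
───────────┃ ~~~~~~~~         +      ┃            
    Decembe┃         ~~~~~~~~ +      ┃            
Tu We Th Fr┃                  +      ┃            
           ┃                  +      ┃            
 4  5  6*  ┃           ~~     +      ┃            
11 12 13 14┃             ~~~~ +      ┃━━━━━━┓     
18 19* 20 2┃                 ~~~~    ┃      ┃     
25 26 27* 2┃                   + ~~~ ┃──────┨     
           ┃                   +~~~~~┃      ┃     
           ┃         ~~~~~~~~~~+     ┃      ┃     
           ┃                         ┃      ┃     
           ┃                         ┃      ┃     
━━━━━━━━━━━┃                         ┃      ┃     
        ┃│ ┗━━━━━━━━━━━━━━━━━━━━━━━━━┛      ┃     
        ┃├────┼────┼────┼────┤              ┃     
        ┃│ 10 │ 13 │  2 │  7 │              ┃     
        ┃└────┴────┴────┴────┘              ┃     
        ┃Moves: 0                           ┃     


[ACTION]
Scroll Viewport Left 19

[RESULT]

         ┏━━━━━━━━━━━━━━┃                 +       
         ┃ CalendarWidge┃                 +       
         ┠──────────────┃ ~~~~~~~~         +      
         ┃       Decembe┃         ~~~~~~~~ +      
         ┃Mo Tu We Th Fr┃                  +      
         ┃              ┃                  +      
         ┃ 3  4  5  6*  ┃           ~~     +      
         ┃10 11 12 13 14┃             ~~~~ +      
         ┃17 18 19* 20 2┃                 ~~~~    
         ┃24 25 26 27* 2┃                   + ~~~ 
         ┃31            ┃                   +~~~~~
         ┃              ┃         ~~~~~~~~~~+     
         ┃              ┃                         
         ┃              ┃                         
         ┗━━━━━━━━━━━━━━┃                         
                     ┃│ ┗━━━━━━━━━━━━━━━━━━━━━━━━━
                     ┃├────┼────┼────┼────┤       
                     ┃│ 10 │ 13 │  2 │  7 │       
                     ┃└────┴────┴────┴────┘       
                     ┃Moves: 0                    


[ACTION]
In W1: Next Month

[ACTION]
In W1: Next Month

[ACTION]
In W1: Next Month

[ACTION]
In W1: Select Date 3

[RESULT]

         ┏━━━━━━━━━━━━━━┃                 +       
         ┃ CalendarWidge┃                 +       
         ┠──────────────┃ ~~~~~~~~         +      
         ┃         March┃         ~~~~~~~~ +      
         ┃Mo Tu We Th Fr┃                  +      
         ┃             1┃                  +      
         ┃ 4  5  6  7  8┃           ~~     +      
         ┃11 12 13 14 15┃             ~~~~ +      
         ┃18 19 20 21 22┃                 ~~~~    
         ┃25 26 27 28 29┃                   + ~~~ 
         ┃              ┃                   +~~~~~
         ┃              ┃         ~~~~~~~~~~+     
         ┃              ┃                         
         ┃              ┃                         
         ┗━━━━━━━━━━━━━━┃                         
                     ┃│ ┗━━━━━━━━━━━━━━━━━━━━━━━━━
                     ┃├────┼────┼────┼────┤       
                     ┃│ 10 │ 13 │  2 │  7 │       
                     ┃└────┴────┴────┴────┘       
                     ┃Moves: 0                    


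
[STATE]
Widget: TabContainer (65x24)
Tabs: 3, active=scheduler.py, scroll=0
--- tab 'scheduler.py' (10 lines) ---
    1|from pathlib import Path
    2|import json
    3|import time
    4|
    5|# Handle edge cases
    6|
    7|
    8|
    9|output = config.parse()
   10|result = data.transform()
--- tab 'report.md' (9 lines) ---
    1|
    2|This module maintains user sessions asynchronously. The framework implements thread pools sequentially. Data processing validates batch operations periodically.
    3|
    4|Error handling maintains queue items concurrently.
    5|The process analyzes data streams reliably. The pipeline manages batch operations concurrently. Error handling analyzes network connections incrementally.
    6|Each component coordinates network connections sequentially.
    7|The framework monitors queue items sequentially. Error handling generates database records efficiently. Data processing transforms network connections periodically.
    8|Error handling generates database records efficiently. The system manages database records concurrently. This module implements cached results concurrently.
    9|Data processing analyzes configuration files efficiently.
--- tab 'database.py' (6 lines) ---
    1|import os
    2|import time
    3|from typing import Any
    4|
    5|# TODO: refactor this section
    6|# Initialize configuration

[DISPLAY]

[scheduler.py]│ report.md │ database.py                          
─────────────────────────────────────────────────────────────────
from pathlib import Path                                         
import json                                                      
import time                                                      
                                                                 
# Handle edge cases                                              
                                                                 
                                                                 
                                                                 
output = config.parse()                                          
result = data.transform()                                        
                                                                 
                                                                 
                                                                 
                                                                 
                                                                 
                                                                 
                                                                 
                                                                 
                                                                 
                                                                 
                                                                 
                                                                 


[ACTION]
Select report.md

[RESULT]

 scheduler.py │[report.md]│ database.py                          
─────────────────────────────────────────────────────────────────
                                                                 
This module maintains user sessions asynchronously. The framework
                                                                 
Error handling maintains queue items concurrently.               
The process analyzes data streams reliably. The pipeline manages 
Each component coordinates network connections sequentially.     
The framework monitors queue items sequentially. Error handling g
Error handling generates database records efficiently. The system
Data processing analyzes configuration files efficiently.        
                                                                 
                                                                 
                                                                 
                                                                 
                                                                 
                                                                 
                                                                 
                                                                 
                                                                 
                                                                 
                                                                 
                                                                 
                                                                 


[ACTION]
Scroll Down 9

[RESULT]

 scheduler.py │[report.md]│ database.py                          
─────────────────────────────────────────────────────────────────
Data processing analyzes configuration files efficiently.        
                                                                 
                                                                 
                                                                 
                                                                 
                                                                 
                                                                 
                                                                 
                                                                 
                                                                 
                                                                 
                                                                 
                                                                 
                                                                 
                                                                 
                                                                 
                                                                 
                                                                 
                                                                 
                                                                 
                                                                 
                                                                 


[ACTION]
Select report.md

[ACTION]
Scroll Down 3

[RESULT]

 scheduler.py │[report.md]│ database.py                          
─────────────────────────────────────────────────────────────────
Error handling maintains queue items concurrently.               
The process analyzes data streams reliably. The pipeline manages 
Each component coordinates network connections sequentially.     
The framework monitors queue items sequentially. Error handling g
Error handling generates database records efficiently. The system
Data processing analyzes configuration files efficiently.        
                                                                 
                                                                 
                                                                 
                                                                 
                                                                 
                                                                 
                                                                 
                                                                 
                                                                 
                                                                 
                                                                 
                                                                 
                                                                 
                                                                 
                                                                 
                                                                 


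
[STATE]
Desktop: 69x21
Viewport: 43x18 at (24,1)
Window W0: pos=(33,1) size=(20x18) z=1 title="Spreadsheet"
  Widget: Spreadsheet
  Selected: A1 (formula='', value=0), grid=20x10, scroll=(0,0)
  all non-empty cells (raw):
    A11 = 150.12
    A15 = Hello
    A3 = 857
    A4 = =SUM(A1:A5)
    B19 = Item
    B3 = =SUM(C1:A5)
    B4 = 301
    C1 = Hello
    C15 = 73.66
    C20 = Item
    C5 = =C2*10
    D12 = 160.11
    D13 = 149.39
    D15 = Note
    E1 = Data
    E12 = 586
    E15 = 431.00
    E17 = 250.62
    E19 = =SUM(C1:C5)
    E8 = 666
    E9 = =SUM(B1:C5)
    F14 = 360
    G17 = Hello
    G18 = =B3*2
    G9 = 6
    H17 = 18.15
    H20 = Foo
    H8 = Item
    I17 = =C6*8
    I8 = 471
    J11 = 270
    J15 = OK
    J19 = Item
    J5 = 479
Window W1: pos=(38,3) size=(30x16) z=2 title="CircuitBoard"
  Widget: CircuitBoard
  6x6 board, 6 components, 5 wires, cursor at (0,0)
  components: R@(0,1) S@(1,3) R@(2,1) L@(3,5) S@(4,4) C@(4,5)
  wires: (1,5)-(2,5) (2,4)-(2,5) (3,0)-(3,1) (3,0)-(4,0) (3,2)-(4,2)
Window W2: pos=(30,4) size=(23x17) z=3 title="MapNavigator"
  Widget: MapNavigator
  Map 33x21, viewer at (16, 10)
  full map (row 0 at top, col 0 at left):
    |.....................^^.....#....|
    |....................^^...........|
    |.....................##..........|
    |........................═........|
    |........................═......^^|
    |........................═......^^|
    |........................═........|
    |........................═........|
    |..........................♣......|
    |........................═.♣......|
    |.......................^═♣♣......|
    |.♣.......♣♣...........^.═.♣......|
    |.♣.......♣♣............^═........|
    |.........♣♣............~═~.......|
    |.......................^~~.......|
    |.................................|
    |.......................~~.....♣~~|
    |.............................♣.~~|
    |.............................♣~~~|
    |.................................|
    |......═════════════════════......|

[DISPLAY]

         ┏━━━━━━━━━━━━━━━━━━┓              
         ┃ Spreadsheet      ┃              
         ┠────┏━━━━━━━━━━━━━━━━━━━━━━━━━━━━
      ┏━━━━━━━━━━━━━━━━━━━━━┓              
      ┃ MapNavigator        ┃──────────────
      ┠─────────────────────┨              
      ┃..................═..┃              
      ┃..................═..┃              
      ┃..................═..┃  S       ·   
      ┃..................═..┃          │   
      ┃....................♣┃      · ─ ·   
      ┃..................═.♣┃              
      ┃..........@......^═♣♣┃          L   
      ┃...♣♣...........^.═.♣┃              
      ┃...♣♣............^═..┃      S   C   
      ┃...♣♣............~═~.┃              
      ┃.................^~~.┃              
      ┃.....................┃━━━━━━━━━━━━━━


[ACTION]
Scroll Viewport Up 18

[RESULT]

                                           
         ┏━━━━━━━━━━━━━━━━━━┓              
         ┃ Spreadsheet      ┃              
         ┠────┏━━━━━━━━━━━━━━━━━━━━━━━━━━━━
      ┏━━━━━━━━━━━━━━━━━━━━━┓              
      ┃ MapNavigator        ┃──────────────
      ┠─────────────────────┨              
      ┃..................═..┃              
      ┃..................═..┃              
      ┃..................═..┃  S       ·   
      ┃..................═..┃          │   
      ┃....................♣┃      · ─ ·   
      ┃..................═.♣┃              
      ┃..........@......^═♣♣┃          L   
      ┃...♣♣...........^.═.♣┃              
      ┃...♣♣............^═..┃      S   C   
      ┃...♣♣............~═~.┃              
      ┃.................^~~.┃              


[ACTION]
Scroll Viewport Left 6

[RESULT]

                                           
               ┏━━━━━━━━━━━━━━━━━━┓        
               ┃ Spreadsheet      ┃        
               ┠────┏━━━━━━━━━━━━━━━━━━━━━━
            ┏━━━━━━━━━━━━━━━━━━━━━┓        
            ┃ MapNavigator        ┃────────
            ┠─────────────────────┨        
            ┃..................═..┃        
            ┃..................═..┃        
            ┃..................═..┃  S     
            ┃..................═..┃        
            ┃....................♣┃      · 
            ┃..................═.♣┃        
            ┃..........@......^═♣♣┃        
            ┃...♣♣...........^.═.♣┃        
            ┃...♣♣............^═..┃      S 
            ┃...♣♣............~═~.┃        
            ┃.................^~~.┃        


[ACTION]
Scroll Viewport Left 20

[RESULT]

                                           
                                 ┏━━━━━━━━━
                                 ┃ Spreadsh
                                 ┠────┏━━━━
                              ┏━━━━━━━━━━━━
                              ┃ MapNavigato
                              ┠────────────
                              ┃............
                              ┃............
                              ┃............
                              ┃............
                              ┃............
                              ┃............
                              ┃..........@.
                              ┃...♣♣.......
                              ┃...♣♣.......
                              ┃...♣♣.......
                              ┃............


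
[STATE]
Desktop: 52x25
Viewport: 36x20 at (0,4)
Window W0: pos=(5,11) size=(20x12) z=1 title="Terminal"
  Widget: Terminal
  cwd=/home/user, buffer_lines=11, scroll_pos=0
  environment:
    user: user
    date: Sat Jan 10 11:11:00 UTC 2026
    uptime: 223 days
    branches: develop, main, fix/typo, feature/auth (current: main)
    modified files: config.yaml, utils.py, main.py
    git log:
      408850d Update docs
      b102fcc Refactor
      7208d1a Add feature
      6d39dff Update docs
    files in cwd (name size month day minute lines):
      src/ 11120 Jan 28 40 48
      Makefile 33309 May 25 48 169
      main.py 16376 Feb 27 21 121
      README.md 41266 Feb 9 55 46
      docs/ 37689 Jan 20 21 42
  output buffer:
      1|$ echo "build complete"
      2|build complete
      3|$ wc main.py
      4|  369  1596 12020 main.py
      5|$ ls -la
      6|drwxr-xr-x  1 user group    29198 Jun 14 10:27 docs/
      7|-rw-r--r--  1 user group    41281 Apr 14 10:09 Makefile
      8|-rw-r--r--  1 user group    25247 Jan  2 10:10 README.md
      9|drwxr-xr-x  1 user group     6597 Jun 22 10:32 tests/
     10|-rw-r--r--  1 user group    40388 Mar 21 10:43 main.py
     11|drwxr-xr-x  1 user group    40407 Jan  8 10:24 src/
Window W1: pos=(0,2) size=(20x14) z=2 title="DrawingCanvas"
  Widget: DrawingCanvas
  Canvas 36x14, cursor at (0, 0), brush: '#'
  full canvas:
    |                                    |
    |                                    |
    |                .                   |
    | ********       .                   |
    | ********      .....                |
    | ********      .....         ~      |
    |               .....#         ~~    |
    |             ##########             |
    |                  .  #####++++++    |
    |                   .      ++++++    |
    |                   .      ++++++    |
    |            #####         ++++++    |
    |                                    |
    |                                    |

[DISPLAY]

┠──────────────────┨                
┃+                 ┃                
┃                  ┃                
┃                . ┃                
┃ ********       . ┃                
┃ ********      ...┃                
┃ ********      ...┃                
┃               ...┃━━━━┓           
┃             #####┃    ┃           
┃                  ┃────┨           
┃                  ┃comp┃           
┗━━━━━━━━━━━━━━━━━━┛    ┃           
     ┃$ wc main.py      ┃           
     ┃  369  1596 12020 ┃           
     ┃$ ls -la          ┃           
     ┃drwxr-xr-x  1 user┃           
     ┃-rw-r--r--  1 user┃           
     ┃-rw-r--r--  1 user┃           
     ┗━━━━━━━━━━━━━━━━━━┛           
                                    


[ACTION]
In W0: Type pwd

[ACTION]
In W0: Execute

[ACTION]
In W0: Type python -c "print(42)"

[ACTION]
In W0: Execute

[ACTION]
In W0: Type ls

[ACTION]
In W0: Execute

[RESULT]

┠──────────────────┨                
┃+                 ┃                
┃                  ┃                
┃                . ┃                
┃ ********       . ┃                
┃ ********      ...┃                
┃ ********      ...┃                
┃               ...┃━━━━┓           
┃             #####┃    ┃           
┃                  ┃────┨           
┃                  ┃user┃           
┗━━━━━━━━━━━━━━━━━━┛    ┃           
     ┃/home/user        ┃           
     ┃$ python -c "print┃           
     ┃42                ┃           
     ┃$ ls              ┃           
     ┃src/  Makefile  ma┃           
     ┃$ █               ┃           
     ┗━━━━━━━━━━━━━━━━━━┛           
                                    


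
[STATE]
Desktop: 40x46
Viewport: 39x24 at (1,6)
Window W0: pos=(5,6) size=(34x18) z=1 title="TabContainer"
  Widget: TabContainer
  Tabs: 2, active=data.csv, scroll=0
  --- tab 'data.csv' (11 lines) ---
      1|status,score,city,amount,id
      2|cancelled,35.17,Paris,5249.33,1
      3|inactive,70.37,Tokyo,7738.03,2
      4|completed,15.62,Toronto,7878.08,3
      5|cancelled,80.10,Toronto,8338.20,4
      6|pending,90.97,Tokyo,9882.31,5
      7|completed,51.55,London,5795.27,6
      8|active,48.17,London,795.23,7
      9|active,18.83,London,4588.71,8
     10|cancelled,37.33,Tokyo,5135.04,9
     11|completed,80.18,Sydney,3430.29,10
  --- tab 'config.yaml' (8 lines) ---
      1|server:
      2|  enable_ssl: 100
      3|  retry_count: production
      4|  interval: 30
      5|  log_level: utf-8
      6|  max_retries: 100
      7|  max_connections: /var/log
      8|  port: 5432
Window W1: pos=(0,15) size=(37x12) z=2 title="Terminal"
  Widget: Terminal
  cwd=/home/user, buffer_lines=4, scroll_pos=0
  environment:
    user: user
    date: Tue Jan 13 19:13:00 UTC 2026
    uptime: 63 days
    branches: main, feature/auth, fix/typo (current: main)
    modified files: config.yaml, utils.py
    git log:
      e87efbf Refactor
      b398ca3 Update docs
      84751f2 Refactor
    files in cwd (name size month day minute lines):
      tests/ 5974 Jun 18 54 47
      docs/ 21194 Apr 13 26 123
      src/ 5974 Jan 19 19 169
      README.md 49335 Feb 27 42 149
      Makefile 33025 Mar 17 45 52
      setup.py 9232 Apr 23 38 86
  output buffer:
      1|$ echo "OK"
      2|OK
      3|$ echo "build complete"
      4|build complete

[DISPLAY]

    ┏━━━━━━━━━━━━━━━━━━━━━━━━━━━━━━━━┓ 
    ┃ TabContainer                   ┃ 
    ┠────────────────────────────────┨ 
    ┃[data.csv]│ config.yaml         ┃ 
    ┃────────────────────────────────┃ 
    ┃status,score,city,amount,id     ┃ 
    ┃cancelled,35.17,Paris,5249.33,1 ┃ 
    ┃inactive,70.37,Tokyo,7738.03,2  ┃ 
    ┃completed,15.62,Toronto,7878.08,┃ 
━━━━━━━━━━━━━━━━━━━━━━━━━━━━━━━━━━━┓,┃ 
 Terminal                          ┃ ┃ 
───────────────────────────────────┨6┃ 
$ echo "OK"                        ┃ ┃ 
OK                                 ┃ ┃ 
$ echo "build complete"            ┃ ┃ 
build complete                     ┃1┃ 
$ █                                ┃ ┃ 
                                   ┃━┛ 
                                   ┃   
                                   ┃   
━━━━━━━━━━━━━━━━━━━━━━━━━━━━━━━━━━━┛   
                                       
                                       
                                       


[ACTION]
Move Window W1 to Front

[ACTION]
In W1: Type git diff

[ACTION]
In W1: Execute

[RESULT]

    ┏━━━━━━━━━━━━━━━━━━━━━━━━━━━━━━━━┓ 
    ┃ TabContainer                   ┃ 
    ┠────────────────────────────────┨ 
    ┃[data.csv]│ config.yaml         ┃ 
    ┃────────────────────────────────┃ 
    ┃status,score,city,amount,id     ┃ 
    ┃cancelled,35.17,Paris,5249.33,1 ┃ 
    ┃inactive,70.37,Tokyo,7738.03,2  ┃ 
    ┃completed,15.62,Toronto,7878.08,┃ 
━━━━━━━━━━━━━━━━━━━━━━━━━━━━━━━━━━━┓,┃ 
 Terminal                          ┃ ┃ 
───────────────────────────────────┨6┃ 
$ git diff                         ┃ ┃ 
diff --git a/main.py b/main.py     ┃ ┃ 
--- a/main.py                      ┃ ┃ 
+++ b/main.py                      ┃1┃ 
@@ -1,3 +1,4 @@                    ┃ ┃ 
+# updated                         ┃━┛ 
 import sys                        ┃   
$ █                                ┃   
━━━━━━━━━━━━━━━━━━━━━━━━━━━━━━━━━━━┛   
                                       
                                       
                                       


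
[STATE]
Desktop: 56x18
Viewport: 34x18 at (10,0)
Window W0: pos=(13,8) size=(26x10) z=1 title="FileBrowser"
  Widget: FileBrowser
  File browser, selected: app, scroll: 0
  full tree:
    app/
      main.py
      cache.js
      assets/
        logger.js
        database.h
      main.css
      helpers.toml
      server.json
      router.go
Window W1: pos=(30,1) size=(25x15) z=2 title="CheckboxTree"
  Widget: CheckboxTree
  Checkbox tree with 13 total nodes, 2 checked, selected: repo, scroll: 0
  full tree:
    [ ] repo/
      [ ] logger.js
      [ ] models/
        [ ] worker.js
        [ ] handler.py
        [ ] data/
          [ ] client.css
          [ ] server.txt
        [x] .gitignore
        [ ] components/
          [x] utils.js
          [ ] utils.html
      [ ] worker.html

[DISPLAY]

                                  
                    ┏━━━━━━━━━━━━━
                    ┃ CheckboxTree
                    ┠─────────────
                    ┃>[-] repo/   
                    ┃   [ ] logger
                    ┃   [-] models
                    ┃     [ ] work
   ┏━━━━━━━━━━━━━━━━┃     [ ] hand
   ┃ FileBrowser    ┃     [ ] data
   ┠────────────────┃       [ ] cl
   ┃> [-] app/      ┃       [ ] se
   ┃    main.py     ┃     [x] .git
   ┃    cache.js    ┃     [-] comp
   ┃    [+] assets/ ┃       [x] ut
   ┃    main.css    ┗━━━━━━━━━━━━━
   ┃    helpers.toml        ┃     
   ┗━━━━━━━━━━━━━━━━━━━━━━━━┛     


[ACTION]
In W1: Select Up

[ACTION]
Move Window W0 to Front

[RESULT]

                                  
                    ┏━━━━━━━━━━━━━
                    ┃ CheckboxTree
                    ┠─────────────
                    ┃>[-] repo/   
                    ┃   [ ] logger
                    ┃   [-] models
                    ┃     [ ] work
   ┏━━━━━━━━━━━━━━━━━━━━━━━━┓ hand
   ┃ FileBrowser            ┃ data
   ┠────────────────────────┨ ] cl
   ┃> [-] app/              ┃ ] se
   ┃    main.py             ┃ .git
   ┃    cache.js            ┃ comp
   ┃    [+] assets/         ┃x] ut
   ┃    main.css            ┃━━━━━
   ┃    helpers.toml        ┃     
   ┗━━━━━━━━━━━━━━━━━━━━━━━━┛     
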